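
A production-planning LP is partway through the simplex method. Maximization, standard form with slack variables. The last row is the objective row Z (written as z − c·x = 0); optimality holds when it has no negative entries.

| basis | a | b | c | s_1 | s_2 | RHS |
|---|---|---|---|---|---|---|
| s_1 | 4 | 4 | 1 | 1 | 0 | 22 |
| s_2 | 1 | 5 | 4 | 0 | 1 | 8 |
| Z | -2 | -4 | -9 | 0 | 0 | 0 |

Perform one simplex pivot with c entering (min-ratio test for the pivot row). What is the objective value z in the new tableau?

18

Ratio test on column c — row 1: 22/1 = 22; row 2: 8/4 = 2. Minimum is 2 at row 2 (s_2 leaves); pivot element 4.
Pivot on row 2; the Z-row RHS becomes 0 − (-9)·2 = 18.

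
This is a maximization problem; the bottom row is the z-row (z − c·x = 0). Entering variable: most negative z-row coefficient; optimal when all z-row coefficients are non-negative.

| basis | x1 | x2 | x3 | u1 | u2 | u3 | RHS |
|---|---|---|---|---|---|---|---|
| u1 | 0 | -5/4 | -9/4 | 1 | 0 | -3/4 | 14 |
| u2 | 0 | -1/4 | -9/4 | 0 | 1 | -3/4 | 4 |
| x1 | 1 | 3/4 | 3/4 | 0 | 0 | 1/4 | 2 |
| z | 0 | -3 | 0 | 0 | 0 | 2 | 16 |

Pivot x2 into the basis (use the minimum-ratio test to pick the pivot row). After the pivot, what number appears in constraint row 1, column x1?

Ratio test on column x2 — row 1: entry -5/4 ≤ 0; row 2: entry -1/4 ≤ 0; row 3: 2/(3/4) = 8/3. Minimum is 8/3 at row 3 (x1 leaves); pivot element 3/4.
Divide row 3 by 3/4; eliminate column x2 from the other rows.
Row 1 update in column x1: 0 − (-5/4)·(4/3) = 5/3.

5/3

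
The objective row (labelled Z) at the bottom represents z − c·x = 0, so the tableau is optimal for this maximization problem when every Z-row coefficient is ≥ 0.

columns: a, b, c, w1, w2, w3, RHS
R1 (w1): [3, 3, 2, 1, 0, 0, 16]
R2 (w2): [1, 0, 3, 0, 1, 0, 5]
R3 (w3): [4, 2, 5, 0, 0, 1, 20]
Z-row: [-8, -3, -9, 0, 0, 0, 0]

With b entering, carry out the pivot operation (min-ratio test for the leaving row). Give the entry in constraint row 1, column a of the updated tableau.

1

Ratio test on column b — row 1: 16/3 = 16/3; row 2: entry 0 ≤ 0; row 3: 20/2 = 10. Minimum is 16/3 at row 1 (w1 leaves); pivot element 3.
Divide row 1 by 3; eliminate column b from the other rows.
In the new row 1, the a entry is the old entry divided by the pivot: 3/3 = 1.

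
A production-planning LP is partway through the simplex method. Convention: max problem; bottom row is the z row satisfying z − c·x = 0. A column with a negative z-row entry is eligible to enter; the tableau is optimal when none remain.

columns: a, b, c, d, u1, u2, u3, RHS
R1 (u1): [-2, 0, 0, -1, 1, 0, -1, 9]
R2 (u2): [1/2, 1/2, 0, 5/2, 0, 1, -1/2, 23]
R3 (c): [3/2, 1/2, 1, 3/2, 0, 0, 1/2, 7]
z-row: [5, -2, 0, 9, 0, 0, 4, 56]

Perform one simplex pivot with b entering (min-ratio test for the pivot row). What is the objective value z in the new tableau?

Ratio test on column b — row 1: entry 0 ≤ 0; row 2: 23/(1/2) = 46; row 3: 7/(1/2) = 14. Minimum is 14 at row 3 (c leaves); pivot element 1/2.
Pivot on row 3; the z-row RHS becomes 56 − (-2)·14 = 84.

84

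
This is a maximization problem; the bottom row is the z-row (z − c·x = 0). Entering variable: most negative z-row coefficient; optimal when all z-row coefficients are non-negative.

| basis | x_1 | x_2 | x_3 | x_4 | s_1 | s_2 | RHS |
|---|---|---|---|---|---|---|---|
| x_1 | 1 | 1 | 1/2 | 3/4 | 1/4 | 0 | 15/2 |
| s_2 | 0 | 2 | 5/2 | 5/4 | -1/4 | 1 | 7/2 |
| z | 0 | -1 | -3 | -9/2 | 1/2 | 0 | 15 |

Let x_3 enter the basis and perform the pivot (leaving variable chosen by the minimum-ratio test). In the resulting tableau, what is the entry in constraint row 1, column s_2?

Ratio test on column x_3 — row 1: (15/2)/(1/2) = 15; row 2: (7/2)/(5/2) = 7/5. Minimum is 7/5 at row 2 (s_2 leaves); pivot element 5/2.
Divide row 2 by 5/2; eliminate column x_3 from the other rows.
Row 1 update in column s_2: 0 − (1/2)·(2/5) = -1/5.

-1/5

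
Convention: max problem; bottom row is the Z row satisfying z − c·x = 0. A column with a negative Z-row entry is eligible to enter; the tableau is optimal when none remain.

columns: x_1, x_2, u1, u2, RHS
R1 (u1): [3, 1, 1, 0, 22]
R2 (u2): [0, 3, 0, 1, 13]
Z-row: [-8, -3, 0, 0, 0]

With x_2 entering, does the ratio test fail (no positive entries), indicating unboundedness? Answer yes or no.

Column x_2 has positive entries in row(s) 1, 2, so the ratio test bounds it — not unbounded.

no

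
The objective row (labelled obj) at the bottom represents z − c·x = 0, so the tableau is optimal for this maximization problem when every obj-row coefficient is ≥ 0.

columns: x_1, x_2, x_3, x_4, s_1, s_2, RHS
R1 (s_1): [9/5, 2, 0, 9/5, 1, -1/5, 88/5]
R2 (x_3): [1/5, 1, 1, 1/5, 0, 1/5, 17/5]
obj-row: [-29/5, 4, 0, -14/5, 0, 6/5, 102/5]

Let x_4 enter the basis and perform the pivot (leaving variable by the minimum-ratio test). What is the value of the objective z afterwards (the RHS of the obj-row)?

430/9

Ratio test on column x_4 — row 1: (88/5)/(9/5) = 88/9; row 2: (17/5)/(1/5) = 17. Minimum is 88/9 at row 1 (s_1 leaves); pivot element 9/5.
Pivot on row 1; the obj-row RHS becomes 102/5 − (-14/5)·(88/9) = 430/9.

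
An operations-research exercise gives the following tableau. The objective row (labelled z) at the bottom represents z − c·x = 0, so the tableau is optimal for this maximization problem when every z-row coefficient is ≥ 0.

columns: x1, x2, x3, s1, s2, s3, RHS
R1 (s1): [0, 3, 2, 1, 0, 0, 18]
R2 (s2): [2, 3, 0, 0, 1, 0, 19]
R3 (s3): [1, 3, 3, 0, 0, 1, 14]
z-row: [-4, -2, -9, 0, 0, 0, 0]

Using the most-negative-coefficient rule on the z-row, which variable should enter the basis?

x3

Negative z-row entries: x1: -4, x2: -2, x3: -9.
The most negative is -9 in column x3, so x3 enters.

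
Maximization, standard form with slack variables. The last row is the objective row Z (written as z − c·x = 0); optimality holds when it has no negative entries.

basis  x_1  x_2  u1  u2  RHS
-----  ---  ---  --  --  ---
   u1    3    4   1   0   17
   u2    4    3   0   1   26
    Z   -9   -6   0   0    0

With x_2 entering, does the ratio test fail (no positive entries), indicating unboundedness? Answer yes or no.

Column x_2 has positive entries in row(s) 1, 2, so the ratio test bounds it — not unbounded.

no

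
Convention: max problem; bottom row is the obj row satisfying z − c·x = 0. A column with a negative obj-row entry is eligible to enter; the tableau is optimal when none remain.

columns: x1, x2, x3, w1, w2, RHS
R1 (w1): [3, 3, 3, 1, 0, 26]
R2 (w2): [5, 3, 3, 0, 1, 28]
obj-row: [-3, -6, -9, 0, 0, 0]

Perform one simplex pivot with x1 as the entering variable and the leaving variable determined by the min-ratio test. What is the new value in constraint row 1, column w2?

Ratio test on column x1 — row 1: 26/3 = 26/3; row 2: 28/5 = 28/5. Minimum is 28/5 at row 2 (w2 leaves); pivot element 5.
Divide row 2 by 5; eliminate column x1 from the other rows.
Row 1 update in column w2: 0 − 3·(1/5) = -3/5.

-3/5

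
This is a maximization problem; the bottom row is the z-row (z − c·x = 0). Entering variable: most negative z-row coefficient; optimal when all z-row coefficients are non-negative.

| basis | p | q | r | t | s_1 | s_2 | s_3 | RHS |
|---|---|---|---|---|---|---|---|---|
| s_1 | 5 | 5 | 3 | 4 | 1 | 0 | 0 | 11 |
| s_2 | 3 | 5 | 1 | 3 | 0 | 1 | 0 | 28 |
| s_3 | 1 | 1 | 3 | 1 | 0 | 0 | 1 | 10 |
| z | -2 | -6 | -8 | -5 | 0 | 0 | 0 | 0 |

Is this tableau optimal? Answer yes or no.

no

The z-row has a negative entry -8 in column r, so it is not optimal.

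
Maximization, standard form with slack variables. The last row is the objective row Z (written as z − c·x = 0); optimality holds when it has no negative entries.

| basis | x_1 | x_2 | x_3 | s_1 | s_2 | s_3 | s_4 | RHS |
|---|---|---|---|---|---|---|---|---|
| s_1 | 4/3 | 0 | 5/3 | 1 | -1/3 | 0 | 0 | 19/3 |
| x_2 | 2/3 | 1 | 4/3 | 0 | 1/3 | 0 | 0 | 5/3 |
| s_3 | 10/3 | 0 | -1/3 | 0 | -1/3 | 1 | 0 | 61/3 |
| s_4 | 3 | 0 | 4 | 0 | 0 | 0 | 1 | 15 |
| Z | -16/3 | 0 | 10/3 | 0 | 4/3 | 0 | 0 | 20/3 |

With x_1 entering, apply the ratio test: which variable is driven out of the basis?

x_2

Column x_1 entries and ratios — s_1: (19/3)/(4/3) = 19/4; x_2: (5/3)/(2/3) = 5/2; s_3: (61/3)/(10/3) = 61/10; s_4: 15/3 = 5.
Smallest ratio is 5/2 in the row of x_2, so x_2 leaves.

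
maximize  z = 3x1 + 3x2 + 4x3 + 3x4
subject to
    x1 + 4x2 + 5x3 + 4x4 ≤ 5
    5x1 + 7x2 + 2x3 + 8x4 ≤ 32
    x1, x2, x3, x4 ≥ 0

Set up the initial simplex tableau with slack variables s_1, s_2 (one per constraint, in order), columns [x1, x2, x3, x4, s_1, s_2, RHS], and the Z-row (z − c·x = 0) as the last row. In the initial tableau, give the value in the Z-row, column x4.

-3

The Z-row carries the negated objective coefficients: the x4 entry is -3.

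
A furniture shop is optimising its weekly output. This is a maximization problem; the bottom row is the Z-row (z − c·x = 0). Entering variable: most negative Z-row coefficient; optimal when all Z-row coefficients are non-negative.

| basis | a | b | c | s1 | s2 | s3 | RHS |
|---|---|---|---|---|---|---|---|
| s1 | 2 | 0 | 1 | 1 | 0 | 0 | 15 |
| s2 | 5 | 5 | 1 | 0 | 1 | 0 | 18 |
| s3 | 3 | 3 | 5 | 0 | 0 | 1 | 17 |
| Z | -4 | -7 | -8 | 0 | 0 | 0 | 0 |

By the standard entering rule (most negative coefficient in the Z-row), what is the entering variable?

c

Negative Z-row entries: a: -4, b: -7, c: -8.
The most negative is -8 in column c, so c enters.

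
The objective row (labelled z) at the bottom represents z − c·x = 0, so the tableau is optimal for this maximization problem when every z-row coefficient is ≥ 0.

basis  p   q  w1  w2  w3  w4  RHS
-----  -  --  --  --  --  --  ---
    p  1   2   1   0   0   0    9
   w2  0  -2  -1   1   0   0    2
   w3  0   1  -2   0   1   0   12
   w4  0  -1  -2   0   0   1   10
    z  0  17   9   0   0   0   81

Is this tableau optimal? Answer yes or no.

Every z-row coefficient is ≥ 0, so the tableau is optimal.

yes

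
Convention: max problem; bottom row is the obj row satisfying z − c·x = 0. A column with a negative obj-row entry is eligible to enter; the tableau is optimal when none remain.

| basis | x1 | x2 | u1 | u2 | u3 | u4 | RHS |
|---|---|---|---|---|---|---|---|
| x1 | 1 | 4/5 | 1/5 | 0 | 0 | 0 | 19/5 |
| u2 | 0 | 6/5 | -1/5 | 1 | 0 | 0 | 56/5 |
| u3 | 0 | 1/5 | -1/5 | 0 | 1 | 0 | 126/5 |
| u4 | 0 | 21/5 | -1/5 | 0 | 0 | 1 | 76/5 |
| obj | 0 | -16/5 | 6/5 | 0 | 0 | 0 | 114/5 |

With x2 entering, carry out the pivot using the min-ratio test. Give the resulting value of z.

Ratio test on column x2 — row 1: (19/5)/(4/5) = 19/4; row 2: (56/5)/(6/5) = 28/3; row 3: (126/5)/(1/5) = 126; row 4: (76/5)/(21/5) = 76/21. Minimum is 76/21 at row 4 (u4 leaves); pivot element 21/5.
Pivot on row 4; the obj-row RHS becomes 114/5 − (-16/5)·(76/21) = 722/21.

722/21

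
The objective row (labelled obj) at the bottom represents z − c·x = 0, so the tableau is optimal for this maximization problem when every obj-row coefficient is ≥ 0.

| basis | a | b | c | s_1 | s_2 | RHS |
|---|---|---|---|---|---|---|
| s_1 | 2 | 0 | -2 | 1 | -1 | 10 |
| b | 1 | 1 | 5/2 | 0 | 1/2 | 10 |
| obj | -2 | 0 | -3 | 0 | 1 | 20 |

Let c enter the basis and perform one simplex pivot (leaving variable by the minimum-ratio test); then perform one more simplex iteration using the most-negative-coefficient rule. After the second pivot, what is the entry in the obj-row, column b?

Ratio test on column c — row 1: entry -2 ≤ 0; row 2: 10/(5/2) = 4. Minimum is 4 at row 2 (b leaves); pivot element 5/2.
Divide row 2 by 5/2; eliminate column c from the other rows.
Second iteration: most negative obj-row entry is -4/5 in column a, so a enters.
Ratio test on column a — row 1: 18/(14/5) = 45/7; row 2: 4/(2/5) = 10. Minimum is 45/7 at row 1 (s_1 leaves); pivot element 14/5.
Divide row 1 by 14/5; eliminate column a from the other rows.
After both pivots, the entry at the obj-row, column b is 10/7.

10/7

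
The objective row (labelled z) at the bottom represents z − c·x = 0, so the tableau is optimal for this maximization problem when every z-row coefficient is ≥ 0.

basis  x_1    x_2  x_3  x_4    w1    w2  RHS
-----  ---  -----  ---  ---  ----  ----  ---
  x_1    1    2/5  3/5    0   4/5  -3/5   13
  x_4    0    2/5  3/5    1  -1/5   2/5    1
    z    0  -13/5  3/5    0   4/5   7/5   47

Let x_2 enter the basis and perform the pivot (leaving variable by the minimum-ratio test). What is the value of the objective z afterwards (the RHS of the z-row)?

107/2

Ratio test on column x_2 — row 1: 13/(2/5) = 65/2; row 2: 1/(2/5) = 5/2. Minimum is 5/2 at row 2 (x_4 leaves); pivot element 2/5.
Pivot on row 2; the z-row RHS becomes 47 − (-13/5)·(5/2) = 107/2.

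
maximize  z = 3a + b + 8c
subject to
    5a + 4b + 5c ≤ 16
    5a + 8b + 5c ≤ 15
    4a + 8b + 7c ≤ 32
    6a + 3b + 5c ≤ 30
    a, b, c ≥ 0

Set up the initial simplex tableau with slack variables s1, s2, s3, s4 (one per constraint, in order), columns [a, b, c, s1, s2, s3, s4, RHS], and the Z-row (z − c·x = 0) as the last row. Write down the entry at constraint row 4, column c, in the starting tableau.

5

Constraint 4 has coefficient 5 on c.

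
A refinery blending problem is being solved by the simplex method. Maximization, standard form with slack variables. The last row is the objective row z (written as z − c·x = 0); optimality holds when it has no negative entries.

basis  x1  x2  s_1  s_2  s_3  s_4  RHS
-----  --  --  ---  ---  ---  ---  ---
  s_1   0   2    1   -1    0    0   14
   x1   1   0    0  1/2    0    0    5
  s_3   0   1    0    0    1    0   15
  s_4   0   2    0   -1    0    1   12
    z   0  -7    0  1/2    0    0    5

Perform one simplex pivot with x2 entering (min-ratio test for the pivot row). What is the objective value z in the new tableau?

47

Ratio test on column x2 — row 1: 14/2 = 7; row 2: entry 0 ≤ 0; row 3: 15/1 = 15; row 4: 12/2 = 6. Minimum is 6 at row 4 (s_4 leaves); pivot element 2.
Pivot on row 4; the z-row RHS becomes 5 − (-7)·6 = 47.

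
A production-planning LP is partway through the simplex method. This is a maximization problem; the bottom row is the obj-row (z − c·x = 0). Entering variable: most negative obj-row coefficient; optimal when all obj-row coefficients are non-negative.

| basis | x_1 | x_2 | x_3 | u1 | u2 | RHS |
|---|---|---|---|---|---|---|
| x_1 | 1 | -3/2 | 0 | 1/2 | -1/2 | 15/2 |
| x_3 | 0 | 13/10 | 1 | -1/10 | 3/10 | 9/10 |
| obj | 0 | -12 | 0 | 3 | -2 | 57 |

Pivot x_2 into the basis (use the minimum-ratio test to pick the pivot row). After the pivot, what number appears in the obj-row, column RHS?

Ratio test on column x_2 — row 1: entry -3/2 ≤ 0; row 2: (9/10)/(13/10) = 9/13. Minimum is 9/13 at row 2 (x_3 leaves); pivot element 13/10.
Divide row 2 by 13/10; eliminate column x_2 from the other rows.
obj-row update in column RHS: 57 − (-12)·(9/13) = 849/13.

849/13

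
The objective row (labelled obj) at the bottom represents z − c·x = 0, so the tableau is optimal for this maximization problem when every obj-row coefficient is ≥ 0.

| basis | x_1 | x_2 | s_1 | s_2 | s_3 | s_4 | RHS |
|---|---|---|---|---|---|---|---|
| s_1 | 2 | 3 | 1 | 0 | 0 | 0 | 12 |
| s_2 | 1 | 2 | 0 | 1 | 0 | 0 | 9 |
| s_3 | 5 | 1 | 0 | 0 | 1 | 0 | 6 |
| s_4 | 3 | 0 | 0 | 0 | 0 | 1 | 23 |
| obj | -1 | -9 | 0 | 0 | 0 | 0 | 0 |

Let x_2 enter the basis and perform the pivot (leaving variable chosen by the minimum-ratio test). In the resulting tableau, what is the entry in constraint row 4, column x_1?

Ratio test on column x_2 — row 1: 12/3 = 4; row 2: 9/2 = 9/2; row 3: 6/1 = 6; row 4: entry 0 ≤ 0. Minimum is 4 at row 1 (s_1 leaves); pivot element 3.
Divide row 1 by 3; eliminate column x_2 from the other rows.
Row 4 update in column x_1: 3 − 0·(2/3) = 3.

3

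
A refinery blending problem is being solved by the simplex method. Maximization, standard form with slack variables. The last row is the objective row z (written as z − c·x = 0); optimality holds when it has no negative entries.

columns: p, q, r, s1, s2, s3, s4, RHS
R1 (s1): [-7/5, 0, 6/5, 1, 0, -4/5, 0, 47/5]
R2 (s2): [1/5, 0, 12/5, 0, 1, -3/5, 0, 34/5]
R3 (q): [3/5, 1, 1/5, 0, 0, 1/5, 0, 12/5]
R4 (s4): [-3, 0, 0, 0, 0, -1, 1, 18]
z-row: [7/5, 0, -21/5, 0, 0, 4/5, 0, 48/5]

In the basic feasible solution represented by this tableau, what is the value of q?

12/5

q is basic (row 3); its value is the RHS of that row, 12/5.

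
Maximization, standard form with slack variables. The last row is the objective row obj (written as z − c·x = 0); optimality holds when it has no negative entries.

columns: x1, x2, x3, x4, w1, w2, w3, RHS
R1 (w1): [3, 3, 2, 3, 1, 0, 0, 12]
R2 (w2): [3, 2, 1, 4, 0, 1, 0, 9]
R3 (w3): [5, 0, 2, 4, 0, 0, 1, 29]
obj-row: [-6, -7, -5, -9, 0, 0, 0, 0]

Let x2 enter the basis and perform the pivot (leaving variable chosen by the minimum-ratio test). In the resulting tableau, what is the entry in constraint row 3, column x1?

Ratio test on column x2 — row 1: 12/3 = 4; row 2: 9/2 = 9/2; row 3: entry 0 ≤ 0. Minimum is 4 at row 1 (w1 leaves); pivot element 3.
Divide row 1 by 3; eliminate column x2 from the other rows.
Row 3 update in column x1: 5 − 0·1 = 5.

5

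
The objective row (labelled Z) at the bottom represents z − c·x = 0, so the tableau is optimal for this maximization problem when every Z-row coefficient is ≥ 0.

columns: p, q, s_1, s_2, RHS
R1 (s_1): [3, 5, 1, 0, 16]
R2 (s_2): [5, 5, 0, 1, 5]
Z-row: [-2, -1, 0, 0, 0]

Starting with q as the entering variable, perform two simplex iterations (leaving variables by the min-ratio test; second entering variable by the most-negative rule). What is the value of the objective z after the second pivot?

Ratio test on column q — row 1: 16/5 = 16/5; row 2: 5/5 = 1. Minimum is 1 at row 2 (s_2 leaves); pivot element 5.
Pivot on row 2; the Z-row RHS becomes 0 − (-1)·1 = 1.
Next entering variable (most negative Z-row entry -1): p.
Ratio test on column p — row 1: entry -2 ≤ 0; row 2: 1/1 = 1. Minimum is 1 at row 2 (q leaves); pivot element 1.
After the second pivot the Z-row RHS is 1 − (-1)·1 = 2.

2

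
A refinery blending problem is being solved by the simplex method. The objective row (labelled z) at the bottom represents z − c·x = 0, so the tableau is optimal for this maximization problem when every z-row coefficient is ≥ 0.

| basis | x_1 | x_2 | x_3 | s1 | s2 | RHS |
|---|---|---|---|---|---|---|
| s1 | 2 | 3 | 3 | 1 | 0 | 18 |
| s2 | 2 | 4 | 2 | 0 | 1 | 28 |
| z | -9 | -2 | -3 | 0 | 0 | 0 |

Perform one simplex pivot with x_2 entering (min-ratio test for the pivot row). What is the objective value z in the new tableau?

12

Ratio test on column x_2 — row 1: 18/3 = 6; row 2: 28/4 = 7. Minimum is 6 at row 1 (s1 leaves); pivot element 3.
Pivot on row 1; the z-row RHS becomes 0 − (-2)·6 = 12.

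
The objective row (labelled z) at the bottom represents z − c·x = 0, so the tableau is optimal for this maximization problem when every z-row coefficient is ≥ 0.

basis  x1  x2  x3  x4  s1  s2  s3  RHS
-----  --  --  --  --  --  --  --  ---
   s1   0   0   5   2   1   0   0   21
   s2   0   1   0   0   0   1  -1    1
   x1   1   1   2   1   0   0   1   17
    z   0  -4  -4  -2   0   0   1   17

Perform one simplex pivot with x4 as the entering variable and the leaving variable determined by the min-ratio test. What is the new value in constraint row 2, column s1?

Ratio test on column x4 — row 1: 21/2 = 21/2; row 2: entry 0 ≤ 0; row 3: 17/1 = 17. Minimum is 21/2 at row 1 (s1 leaves); pivot element 2.
Divide row 1 by 2; eliminate column x4 from the other rows.
Row 2 update in column s1: 0 − 0·(1/2) = 0.

0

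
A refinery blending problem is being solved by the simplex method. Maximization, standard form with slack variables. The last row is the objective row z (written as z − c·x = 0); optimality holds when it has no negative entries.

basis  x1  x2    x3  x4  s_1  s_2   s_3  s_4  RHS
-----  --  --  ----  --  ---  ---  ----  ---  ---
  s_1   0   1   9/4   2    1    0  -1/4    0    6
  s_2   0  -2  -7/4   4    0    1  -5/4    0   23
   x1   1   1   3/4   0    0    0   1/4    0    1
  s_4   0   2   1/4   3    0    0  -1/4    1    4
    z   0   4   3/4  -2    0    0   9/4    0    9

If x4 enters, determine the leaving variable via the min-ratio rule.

Column x4 entries and ratios — s_1: 6/2 = 3; s_2: 23/4 = 23/4; x1: 0 ≤ 0, skip; s_4: 4/3 = 4/3.
Smallest ratio is 4/3 in the row of s_4, so s_4 leaves.

s_4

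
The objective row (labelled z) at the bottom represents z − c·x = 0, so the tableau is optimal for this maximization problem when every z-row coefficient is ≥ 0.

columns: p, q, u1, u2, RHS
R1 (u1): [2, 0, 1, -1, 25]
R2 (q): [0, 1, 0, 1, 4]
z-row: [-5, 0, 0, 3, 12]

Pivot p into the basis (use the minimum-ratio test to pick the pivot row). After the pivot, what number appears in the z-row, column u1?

5/2

Ratio test on column p — row 1: 25/2 = 25/2; row 2: entry 0 ≤ 0. Minimum is 25/2 at row 1 (u1 leaves); pivot element 2.
Divide row 1 by 2; eliminate column p from the other rows.
z-row update in column u1: 0 − (-5)·(1/2) = 5/2.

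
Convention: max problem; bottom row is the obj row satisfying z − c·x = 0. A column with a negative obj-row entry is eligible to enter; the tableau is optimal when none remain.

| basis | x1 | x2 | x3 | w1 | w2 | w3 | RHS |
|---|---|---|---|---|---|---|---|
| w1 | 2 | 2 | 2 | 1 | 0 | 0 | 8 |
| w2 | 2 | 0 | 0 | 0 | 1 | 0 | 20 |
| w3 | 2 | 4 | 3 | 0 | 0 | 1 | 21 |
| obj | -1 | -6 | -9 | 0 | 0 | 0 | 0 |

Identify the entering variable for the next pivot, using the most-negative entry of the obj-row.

Negative obj-row entries: x1: -1, x2: -6, x3: -9.
The most negative is -9 in column x3, so x3 enters.

x3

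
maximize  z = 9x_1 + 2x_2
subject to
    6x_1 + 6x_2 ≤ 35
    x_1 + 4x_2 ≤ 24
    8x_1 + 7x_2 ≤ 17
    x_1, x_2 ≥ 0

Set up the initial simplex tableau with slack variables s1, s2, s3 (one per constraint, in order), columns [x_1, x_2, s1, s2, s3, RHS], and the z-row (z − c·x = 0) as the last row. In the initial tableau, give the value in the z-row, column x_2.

-2

The z-row carries the negated objective coefficients: the x_2 entry is -2.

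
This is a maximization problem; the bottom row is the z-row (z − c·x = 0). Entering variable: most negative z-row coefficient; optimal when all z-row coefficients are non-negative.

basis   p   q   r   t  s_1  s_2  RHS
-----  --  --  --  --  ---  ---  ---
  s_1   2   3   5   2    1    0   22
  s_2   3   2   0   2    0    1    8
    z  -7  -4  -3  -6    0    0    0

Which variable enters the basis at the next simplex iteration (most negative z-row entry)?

Negative z-row entries: p: -7, q: -4, r: -3, t: -6.
The most negative is -7 in column p, so p enters.

p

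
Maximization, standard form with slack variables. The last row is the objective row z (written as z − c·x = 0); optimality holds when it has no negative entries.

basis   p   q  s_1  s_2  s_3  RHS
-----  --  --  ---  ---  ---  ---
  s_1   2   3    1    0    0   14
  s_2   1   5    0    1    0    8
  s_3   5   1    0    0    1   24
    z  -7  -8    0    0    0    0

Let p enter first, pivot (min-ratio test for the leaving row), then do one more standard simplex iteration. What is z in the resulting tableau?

38

Ratio test on column p — row 1: 14/2 = 7; row 2: 8/1 = 8; row 3: 24/5 = 24/5. Minimum is 24/5 at row 3 (s_3 leaves); pivot element 5.
Pivot on row 3; the z-row RHS becomes 0 − (-7)·(24/5) = 168/5.
Next entering variable (most negative z-row entry -33/5): q.
Ratio test on column q — row 1: (22/5)/(13/5) = 22/13; row 2: (16/5)/(24/5) = 2/3; row 3: (24/5)/(1/5) = 24. Minimum is 2/3 at row 2 (s_2 leaves); pivot element 24/5.
After the second pivot the z-row RHS is 168/5 − (-33/5)·(2/3) = 38.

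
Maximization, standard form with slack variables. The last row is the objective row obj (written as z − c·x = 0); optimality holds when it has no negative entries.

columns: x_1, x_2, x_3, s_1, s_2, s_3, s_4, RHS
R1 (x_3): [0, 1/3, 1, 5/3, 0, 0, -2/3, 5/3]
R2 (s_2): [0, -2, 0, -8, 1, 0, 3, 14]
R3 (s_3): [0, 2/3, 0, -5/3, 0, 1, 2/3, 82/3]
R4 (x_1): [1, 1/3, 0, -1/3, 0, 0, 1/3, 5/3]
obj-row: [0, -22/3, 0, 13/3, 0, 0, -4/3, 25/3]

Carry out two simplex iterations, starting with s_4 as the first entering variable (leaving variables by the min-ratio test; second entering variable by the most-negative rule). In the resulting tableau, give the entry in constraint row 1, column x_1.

Ratio test on column s_4 — row 1: entry -2/3 ≤ 0; row 2: 14/3 = 14/3; row 3: (82/3)/(2/3) = 41; row 4: (5/3)/(1/3) = 5. Minimum is 14/3 at row 2 (s_2 leaves); pivot element 3.
Divide row 2 by 3; eliminate column s_4 from the other rows.
Second iteration: most negative obj-row entry is -74/9 in column x_2, so x_2 enters.
Ratio test on column x_2 — row 1: entry -1/9 ≤ 0; row 2: entry -2/3 ≤ 0; row 3: (218/9)/(10/9) = 109/5; row 4: (1/9)/(5/9) = 1/5. Minimum is 1/5 at row 4 (x_1 leaves); pivot element 5/9.
Divide row 4 by 5/9; eliminate column x_2 from the other rows.
After both pivots, the entry at constraint row 1, column x_1 is 1/5.

1/5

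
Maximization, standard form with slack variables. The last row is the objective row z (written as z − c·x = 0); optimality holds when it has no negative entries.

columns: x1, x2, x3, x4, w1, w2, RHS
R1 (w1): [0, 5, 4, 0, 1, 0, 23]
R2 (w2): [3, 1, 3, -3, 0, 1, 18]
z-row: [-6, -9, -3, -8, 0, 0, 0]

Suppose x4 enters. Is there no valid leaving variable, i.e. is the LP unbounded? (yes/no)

Every constraint-row entry in column x4 is ≤ 0, so increasing x4 is unbounded.

yes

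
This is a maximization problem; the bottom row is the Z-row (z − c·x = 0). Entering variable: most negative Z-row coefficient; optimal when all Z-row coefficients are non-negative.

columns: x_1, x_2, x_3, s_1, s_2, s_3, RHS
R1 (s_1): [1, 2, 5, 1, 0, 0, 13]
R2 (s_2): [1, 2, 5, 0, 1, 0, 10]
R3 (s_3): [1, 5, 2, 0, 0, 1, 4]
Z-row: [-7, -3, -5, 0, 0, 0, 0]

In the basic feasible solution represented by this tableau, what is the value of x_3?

x_3 is not in the basis, so in the current basic feasible solution x_3 = 0.

0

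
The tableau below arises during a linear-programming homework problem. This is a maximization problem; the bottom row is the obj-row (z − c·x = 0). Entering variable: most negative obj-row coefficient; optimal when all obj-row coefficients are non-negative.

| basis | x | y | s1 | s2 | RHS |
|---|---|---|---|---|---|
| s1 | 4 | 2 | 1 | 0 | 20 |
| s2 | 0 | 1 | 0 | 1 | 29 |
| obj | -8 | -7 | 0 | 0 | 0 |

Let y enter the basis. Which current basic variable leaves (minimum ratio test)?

Column y entries and ratios — s1: 20/2 = 10; s2: 29/1 = 29.
Smallest ratio is 10 in the row of s1, so s1 leaves.

s1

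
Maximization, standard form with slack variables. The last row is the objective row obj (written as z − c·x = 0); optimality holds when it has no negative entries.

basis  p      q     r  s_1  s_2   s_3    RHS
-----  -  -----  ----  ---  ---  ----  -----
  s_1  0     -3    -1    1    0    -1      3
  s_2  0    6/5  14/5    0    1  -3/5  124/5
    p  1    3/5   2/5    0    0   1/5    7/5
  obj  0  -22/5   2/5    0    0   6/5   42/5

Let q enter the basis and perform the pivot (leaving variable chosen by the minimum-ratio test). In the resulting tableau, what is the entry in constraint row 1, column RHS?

Ratio test on column q — row 1: entry -3 ≤ 0; row 2: (124/5)/(6/5) = 62/3; row 3: (7/5)/(3/5) = 7/3. Minimum is 7/3 at row 3 (p leaves); pivot element 3/5.
Divide row 3 by 3/5; eliminate column q from the other rows.
Row 1 update in column RHS: 3 − (-3)·(7/3) = 10.

10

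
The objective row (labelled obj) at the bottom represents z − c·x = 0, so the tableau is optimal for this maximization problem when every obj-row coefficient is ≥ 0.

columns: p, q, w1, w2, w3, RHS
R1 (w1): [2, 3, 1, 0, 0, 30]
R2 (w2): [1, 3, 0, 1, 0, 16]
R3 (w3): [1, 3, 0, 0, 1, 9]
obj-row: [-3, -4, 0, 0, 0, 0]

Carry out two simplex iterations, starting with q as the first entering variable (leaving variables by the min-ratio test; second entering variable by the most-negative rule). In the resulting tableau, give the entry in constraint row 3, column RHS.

9

Ratio test on column q — row 1: 30/3 = 10; row 2: 16/3 = 16/3; row 3: 9/3 = 3. Minimum is 3 at row 3 (w3 leaves); pivot element 3.
Divide row 3 by 3; eliminate column q from the other rows.
Second iteration: most negative obj-row entry is -5/3 in column p, so p enters.
Ratio test on column p — row 1: 21/1 = 21; row 2: entry 0 ≤ 0; row 3: 3/(1/3) = 9. Minimum is 9 at row 3 (q leaves); pivot element 1/3.
Divide row 3 by 1/3; eliminate column p from the other rows.
After both pivots, the entry at constraint row 3, column RHS is 9.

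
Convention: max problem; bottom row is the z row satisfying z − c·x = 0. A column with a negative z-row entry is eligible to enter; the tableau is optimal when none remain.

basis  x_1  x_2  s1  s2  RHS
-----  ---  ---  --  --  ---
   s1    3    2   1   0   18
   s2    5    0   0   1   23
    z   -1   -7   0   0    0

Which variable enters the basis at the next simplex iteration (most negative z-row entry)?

x_2

Negative z-row entries: x_1: -1, x_2: -7.
The most negative is -7 in column x_2, so x_2 enters.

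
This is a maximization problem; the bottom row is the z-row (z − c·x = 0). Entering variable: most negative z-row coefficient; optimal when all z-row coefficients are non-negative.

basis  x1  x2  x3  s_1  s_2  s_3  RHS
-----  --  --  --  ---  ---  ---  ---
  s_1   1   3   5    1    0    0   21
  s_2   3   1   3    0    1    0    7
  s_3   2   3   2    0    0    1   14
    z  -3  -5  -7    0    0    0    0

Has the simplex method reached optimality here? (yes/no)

The z-row has a negative entry -7 in column x3, so it is not optimal.

no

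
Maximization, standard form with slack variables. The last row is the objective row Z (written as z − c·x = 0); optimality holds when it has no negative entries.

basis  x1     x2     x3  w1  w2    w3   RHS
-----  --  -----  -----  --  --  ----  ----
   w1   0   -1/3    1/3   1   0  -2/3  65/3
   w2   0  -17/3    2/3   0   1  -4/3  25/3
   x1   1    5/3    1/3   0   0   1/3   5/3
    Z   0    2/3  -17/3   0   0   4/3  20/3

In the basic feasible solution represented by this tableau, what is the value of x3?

x3 is not in the basis, so in the current basic feasible solution x3 = 0.

0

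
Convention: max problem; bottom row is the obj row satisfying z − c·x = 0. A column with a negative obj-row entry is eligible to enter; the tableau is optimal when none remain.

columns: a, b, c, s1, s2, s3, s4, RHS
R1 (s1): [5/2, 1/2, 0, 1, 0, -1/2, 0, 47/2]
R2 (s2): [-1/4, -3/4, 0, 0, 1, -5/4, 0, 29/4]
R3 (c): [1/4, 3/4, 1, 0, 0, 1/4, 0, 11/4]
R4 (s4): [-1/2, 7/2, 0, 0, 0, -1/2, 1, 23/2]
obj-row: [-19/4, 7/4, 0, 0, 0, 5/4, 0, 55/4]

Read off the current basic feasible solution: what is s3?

0

s3 is not in the basis, so in the current basic feasible solution s3 = 0.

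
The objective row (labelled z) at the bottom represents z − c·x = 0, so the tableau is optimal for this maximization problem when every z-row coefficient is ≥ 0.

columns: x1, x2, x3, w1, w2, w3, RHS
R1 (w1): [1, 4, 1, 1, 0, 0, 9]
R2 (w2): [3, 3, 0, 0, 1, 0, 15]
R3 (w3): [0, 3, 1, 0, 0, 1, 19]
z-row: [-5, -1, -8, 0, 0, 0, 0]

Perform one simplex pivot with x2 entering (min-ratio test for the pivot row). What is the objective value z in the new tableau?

Ratio test on column x2 — row 1: 9/4 = 9/4; row 2: 15/3 = 5; row 3: 19/3 = 19/3. Minimum is 9/4 at row 1 (w1 leaves); pivot element 4.
Pivot on row 1; the z-row RHS becomes 0 − (-1)·(9/4) = 9/4.

9/4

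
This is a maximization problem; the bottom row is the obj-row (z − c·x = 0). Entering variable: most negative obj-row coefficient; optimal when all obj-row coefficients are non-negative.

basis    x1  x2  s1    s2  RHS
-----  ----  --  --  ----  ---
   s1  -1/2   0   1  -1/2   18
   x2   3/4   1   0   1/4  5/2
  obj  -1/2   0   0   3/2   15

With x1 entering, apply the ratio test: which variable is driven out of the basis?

x2

Column x1 entries and ratios — s1: -1/2 ≤ 0, skip; x2: (5/2)/(3/4) = 10/3.
Smallest ratio is 10/3 in the row of x2, so x2 leaves.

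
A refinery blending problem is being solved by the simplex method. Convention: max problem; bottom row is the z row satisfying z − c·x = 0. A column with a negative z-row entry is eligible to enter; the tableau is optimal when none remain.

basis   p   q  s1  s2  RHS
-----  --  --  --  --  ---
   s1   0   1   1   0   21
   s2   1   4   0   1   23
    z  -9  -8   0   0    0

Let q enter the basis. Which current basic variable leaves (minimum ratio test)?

Column q entries and ratios — s1: 21/1 = 21; s2: 23/4 = 23/4.
Smallest ratio is 23/4 in the row of s2, so s2 leaves.

s2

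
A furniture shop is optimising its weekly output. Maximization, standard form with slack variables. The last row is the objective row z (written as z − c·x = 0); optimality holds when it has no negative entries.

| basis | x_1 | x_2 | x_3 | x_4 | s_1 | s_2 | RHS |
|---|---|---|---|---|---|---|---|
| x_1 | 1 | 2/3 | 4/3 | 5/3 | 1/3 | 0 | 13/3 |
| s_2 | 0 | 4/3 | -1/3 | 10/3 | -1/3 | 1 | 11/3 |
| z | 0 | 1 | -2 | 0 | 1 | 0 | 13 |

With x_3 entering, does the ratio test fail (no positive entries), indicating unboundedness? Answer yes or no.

no

Column x_3 has positive entries in row(s) 1, so the ratio test bounds it — not unbounded.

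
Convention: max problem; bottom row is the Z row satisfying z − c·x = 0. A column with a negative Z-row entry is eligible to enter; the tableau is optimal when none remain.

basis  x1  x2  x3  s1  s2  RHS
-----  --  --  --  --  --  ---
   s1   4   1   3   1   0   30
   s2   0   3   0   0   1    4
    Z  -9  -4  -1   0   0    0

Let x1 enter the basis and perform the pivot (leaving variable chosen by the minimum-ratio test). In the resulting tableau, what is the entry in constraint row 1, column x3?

Ratio test on column x1 — row 1: 30/4 = 15/2; row 2: entry 0 ≤ 0. Minimum is 15/2 at row 1 (s1 leaves); pivot element 4.
Divide row 1 by 4; eliminate column x1 from the other rows.
In the new row 1, the x3 entry is the old entry divided by the pivot: 3/4 = 3/4.

3/4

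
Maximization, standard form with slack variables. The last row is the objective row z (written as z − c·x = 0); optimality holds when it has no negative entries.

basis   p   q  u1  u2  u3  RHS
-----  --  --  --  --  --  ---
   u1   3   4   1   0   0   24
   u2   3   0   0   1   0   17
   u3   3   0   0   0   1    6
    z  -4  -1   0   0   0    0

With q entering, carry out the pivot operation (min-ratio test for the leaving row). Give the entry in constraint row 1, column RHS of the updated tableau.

6

Ratio test on column q — row 1: 24/4 = 6; row 2: entry 0 ≤ 0; row 3: entry 0 ≤ 0. Minimum is 6 at row 1 (u1 leaves); pivot element 4.
Divide row 1 by 4; eliminate column q from the other rows.
In the new row 1, the RHS entry is the old entry divided by the pivot: 24/4 = 6.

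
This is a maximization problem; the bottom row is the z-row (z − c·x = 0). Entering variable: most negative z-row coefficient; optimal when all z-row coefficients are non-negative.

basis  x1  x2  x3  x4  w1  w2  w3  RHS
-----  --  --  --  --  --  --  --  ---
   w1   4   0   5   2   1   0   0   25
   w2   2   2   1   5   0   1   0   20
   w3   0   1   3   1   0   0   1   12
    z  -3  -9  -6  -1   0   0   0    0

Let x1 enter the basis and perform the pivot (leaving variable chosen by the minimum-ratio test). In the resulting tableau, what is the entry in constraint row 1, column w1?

Ratio test on column x1 — row 1: 25/4 = 25/4; row 2: 20/2 = 10; row 3: entry 0 ≤ 0. Minimum is 25/4 at row 1 (w1 leaves); pivot element 4.
Divide row 1 by 4; eliminate column x1 from the other rows.
In the new row 1, the w1 entry is the old entry divided by the pivot: 1/4 = 1/4.

1/4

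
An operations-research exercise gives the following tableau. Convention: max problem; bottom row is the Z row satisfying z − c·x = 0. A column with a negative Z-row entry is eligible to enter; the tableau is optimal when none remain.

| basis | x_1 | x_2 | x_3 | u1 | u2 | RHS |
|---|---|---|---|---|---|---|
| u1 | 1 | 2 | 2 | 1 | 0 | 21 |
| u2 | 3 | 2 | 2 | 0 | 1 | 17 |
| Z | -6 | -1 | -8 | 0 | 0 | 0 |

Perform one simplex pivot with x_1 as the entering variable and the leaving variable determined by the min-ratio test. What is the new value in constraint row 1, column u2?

Ratio test on column x_1 — row 1: 21/1 = 21; row 2: 17/3 = 17/3. Minimum is 17/3 at row 2 (u2 leaves); pivot element 3.
Divide row 2 by 3; eliminate column x_1 from the other rows.
Row 1 update in column u2: 0 − 1·(1/3) = -1/3.

-1/3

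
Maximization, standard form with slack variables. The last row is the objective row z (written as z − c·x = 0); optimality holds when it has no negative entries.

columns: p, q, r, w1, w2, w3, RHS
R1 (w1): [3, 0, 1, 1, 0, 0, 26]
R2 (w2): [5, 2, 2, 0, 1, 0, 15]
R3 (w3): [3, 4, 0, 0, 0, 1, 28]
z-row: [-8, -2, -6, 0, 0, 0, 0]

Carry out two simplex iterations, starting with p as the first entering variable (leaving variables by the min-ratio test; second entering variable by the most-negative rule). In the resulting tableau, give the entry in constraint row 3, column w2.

Ratio test on column p — row 1: 26/3 = 26/3; row 2: 15/5 = 3; row 3: 28/3 = 28/3. Minimum is 3 at row 2 (w2 leaves); pivot element 5.
Divide row 2 by 5; eliminate column p from the other rows.
Second iteration: most negative z-row entry is -14/5 in column r, so r enters.
Ratio test on column r — row 1: entry -1/5 ≤ 0; row 2: 3/(2/5) = 15/2; row 3: entry -6/5 ≤ 0. Minimum is 15/2 at row 2 (p leaves); pivot element 2/5.
Divide row 2 by 2/5; eliminate column r from the other rows.
After both pivots, the entry at constraint row 3, column w2 is 0.

0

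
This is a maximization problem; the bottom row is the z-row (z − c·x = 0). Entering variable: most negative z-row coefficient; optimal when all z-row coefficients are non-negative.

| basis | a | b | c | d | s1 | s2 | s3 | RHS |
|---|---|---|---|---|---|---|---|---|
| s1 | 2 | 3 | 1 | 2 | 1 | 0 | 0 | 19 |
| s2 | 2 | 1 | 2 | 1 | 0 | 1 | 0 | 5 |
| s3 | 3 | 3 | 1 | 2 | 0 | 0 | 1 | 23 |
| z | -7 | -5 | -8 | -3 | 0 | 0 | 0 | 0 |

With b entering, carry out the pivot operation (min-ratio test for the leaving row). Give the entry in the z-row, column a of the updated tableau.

Ratio test on column b — row 1: 19/3 = 19/3; row 2: 5/1 = 5; row 3: 23/3 = 23/3. Minimum is 5 at row 2 (s2 leaves); pivot element 1.
Divide row 2 by 1; eliminate column b from the other rows.
z-row update in column a: -7 − (-5)·2 = 3.

3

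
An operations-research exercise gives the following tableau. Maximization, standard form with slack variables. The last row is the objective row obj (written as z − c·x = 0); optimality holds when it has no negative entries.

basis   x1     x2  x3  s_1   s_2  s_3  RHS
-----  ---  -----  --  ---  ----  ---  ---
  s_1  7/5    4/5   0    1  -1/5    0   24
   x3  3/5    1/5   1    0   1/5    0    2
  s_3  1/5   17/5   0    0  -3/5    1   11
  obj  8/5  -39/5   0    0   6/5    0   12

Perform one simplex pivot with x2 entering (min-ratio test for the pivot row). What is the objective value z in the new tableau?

633/17

Ratio test on column x2 — row 1: 24/(4/5) = 30; row 2: 2/(1/5) = 10; row 3: 11/(17/5) = 55/17. Minimum is 55/17 at row 3 (s_3 leaves); pivot element 17/5.
Pivot on row 3; the obj-row RHS becomes 12 − (-39/5)·(55/17) = 633/17.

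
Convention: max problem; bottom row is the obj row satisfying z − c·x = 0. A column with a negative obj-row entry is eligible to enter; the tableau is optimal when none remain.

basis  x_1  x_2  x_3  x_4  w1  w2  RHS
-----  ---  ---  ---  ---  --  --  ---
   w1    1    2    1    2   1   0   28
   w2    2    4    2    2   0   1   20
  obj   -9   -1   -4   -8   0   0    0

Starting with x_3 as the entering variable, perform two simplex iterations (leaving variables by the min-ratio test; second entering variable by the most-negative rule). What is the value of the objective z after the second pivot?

Ratio test on column x_3 — row 1: 28/1 = 28; row 2: 20/2 = 10. Minimum is 10 at row 2 (w2 leaves); pivot element 2.
Pivot on row 2; the obj-row RHS becomes 0 − (-4)·10 = 40.
Next entering variable (most negative obj-row entry -5): x_1.
Ratio test on column x_1 — row 1: entry 0 ≤ 0; row 2: 10/1 = 10. Minimum is 10 at row 2 (x_3 leaves); pivot element 1.
After the second pivot the obj-row RHS is 40 − (-5)·10 = 90.

90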